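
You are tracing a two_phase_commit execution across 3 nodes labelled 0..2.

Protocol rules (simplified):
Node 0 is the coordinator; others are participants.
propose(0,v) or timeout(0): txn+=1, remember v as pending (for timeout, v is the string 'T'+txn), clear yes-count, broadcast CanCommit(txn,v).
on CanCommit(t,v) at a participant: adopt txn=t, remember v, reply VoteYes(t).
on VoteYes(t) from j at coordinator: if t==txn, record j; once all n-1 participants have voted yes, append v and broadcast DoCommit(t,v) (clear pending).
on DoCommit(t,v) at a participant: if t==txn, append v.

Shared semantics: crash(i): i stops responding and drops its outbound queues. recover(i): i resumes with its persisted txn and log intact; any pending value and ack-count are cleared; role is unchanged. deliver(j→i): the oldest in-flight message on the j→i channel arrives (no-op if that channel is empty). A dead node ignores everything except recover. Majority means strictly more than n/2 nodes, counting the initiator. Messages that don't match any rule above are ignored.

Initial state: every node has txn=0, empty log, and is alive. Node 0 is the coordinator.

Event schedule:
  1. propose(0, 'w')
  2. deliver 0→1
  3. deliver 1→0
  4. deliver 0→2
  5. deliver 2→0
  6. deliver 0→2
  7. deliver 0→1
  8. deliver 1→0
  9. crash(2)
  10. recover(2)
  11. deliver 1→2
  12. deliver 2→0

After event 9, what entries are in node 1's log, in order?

e1 propose(0,'w'): 0[coor,t=1,-]
e2 deliver 0→1: 1[part,t=1,-]
e3 deliver 1→0: ·
e4 deliver 0→2: 2[part,t=1,-]
e5 deliver 2→0: 0[coor,t=1,w]
e6 deliver 0→2: 2[part,t=1,w]
e7 deliver 0→1: 1[part,t=1,w]
e8 deliver 1→0: ·
e9 crash(2): 2[✗part,t=1,w]

w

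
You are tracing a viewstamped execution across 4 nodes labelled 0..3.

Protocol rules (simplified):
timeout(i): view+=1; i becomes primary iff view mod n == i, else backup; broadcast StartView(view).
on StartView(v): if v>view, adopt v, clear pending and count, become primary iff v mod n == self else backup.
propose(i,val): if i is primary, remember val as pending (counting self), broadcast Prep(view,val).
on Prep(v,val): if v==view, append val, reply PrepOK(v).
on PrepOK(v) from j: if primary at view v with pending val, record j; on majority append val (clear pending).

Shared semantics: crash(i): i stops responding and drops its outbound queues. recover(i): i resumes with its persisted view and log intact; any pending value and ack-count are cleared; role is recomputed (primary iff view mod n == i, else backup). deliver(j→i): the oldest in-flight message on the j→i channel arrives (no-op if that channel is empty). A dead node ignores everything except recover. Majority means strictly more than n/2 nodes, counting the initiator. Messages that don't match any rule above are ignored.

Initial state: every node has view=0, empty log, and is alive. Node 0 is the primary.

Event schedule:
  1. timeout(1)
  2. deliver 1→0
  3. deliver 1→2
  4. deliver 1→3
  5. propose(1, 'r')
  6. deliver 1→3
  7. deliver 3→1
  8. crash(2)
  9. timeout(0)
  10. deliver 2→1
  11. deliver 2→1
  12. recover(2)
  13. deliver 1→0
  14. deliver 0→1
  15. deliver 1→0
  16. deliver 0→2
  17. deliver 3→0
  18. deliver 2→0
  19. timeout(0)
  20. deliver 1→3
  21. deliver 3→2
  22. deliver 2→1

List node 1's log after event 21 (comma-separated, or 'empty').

empty

e1 timeout(1): 1[prim,v=1,-]
e2 deliver 1→0: 0[back,v=1,-]
e3 deliver 1→2: 2[back,v=1,-]
e4 deliver 1→3: 3[back,v=1,-]
e5 propose(1,'r'): ·
e6 deliver 1→3: 3[back,v=1,r]
e7 deliver 3→1: ·
e8 crash(2): 2[✗back,v=1,-]
e9 timeout(0): 0[back,v=2,-]
e10 deliver 2→1: ·
e11 deliver 2→1: ·
e12 recover(2): 2[back,v=1,-]
e13 deliver 1→0: ·
e14 deliver 0→1: 1[back,v=2,-]
e15 deliver 1→0: ·
e16 deliver 0→2: 2[prim,v=2,-]
e17 deliver 3→0: ·
e18 deliver 2→0: ·
e19 timeout(0): 0[back,v=3,-]
e20 deliver 1→3: ·
e21 deliver 3→2: ·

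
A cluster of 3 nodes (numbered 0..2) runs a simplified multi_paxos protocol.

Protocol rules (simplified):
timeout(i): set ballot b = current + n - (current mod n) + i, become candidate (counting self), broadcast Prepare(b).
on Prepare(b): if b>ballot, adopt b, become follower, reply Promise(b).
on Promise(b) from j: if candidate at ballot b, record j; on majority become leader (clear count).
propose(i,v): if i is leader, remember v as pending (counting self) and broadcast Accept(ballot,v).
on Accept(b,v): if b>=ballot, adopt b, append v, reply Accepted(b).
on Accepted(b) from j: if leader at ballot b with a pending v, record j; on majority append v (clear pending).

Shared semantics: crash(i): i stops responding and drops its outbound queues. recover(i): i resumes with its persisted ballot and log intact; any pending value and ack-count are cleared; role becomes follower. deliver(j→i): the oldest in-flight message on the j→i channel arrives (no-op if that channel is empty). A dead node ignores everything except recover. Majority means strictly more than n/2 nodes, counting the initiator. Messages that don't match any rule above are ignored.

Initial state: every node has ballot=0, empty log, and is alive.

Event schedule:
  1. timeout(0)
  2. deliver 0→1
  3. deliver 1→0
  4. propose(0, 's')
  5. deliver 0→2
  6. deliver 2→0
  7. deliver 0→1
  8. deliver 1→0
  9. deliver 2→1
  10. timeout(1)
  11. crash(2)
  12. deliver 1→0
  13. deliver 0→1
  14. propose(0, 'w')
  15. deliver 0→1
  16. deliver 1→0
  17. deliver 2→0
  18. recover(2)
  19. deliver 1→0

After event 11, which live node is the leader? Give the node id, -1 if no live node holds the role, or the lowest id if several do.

0

step 1 timeout(0): 0={cand,b=3,log=-}
step 2 deliver 0→1: 1={foll,b=3,log=-}
step 3 deliver 1→0: 0={lead,b=3,log=-}
step 4 propose(0,'s'): —
step 5 deliver 0→2: 2={foll,b=3,log=-}
step 6 deliver 2→0: —
step 7 deliver 0→1: 1={foll,b=3,log=s}
step 8 deliver 1→0: 0={lead,b=3,log=s}
step 9 deliver 2→1: —
step 10 timeout(1): 1={cand,b=7,log=s}
step 11 crash(2): 2={✗foll,b=3,log=-}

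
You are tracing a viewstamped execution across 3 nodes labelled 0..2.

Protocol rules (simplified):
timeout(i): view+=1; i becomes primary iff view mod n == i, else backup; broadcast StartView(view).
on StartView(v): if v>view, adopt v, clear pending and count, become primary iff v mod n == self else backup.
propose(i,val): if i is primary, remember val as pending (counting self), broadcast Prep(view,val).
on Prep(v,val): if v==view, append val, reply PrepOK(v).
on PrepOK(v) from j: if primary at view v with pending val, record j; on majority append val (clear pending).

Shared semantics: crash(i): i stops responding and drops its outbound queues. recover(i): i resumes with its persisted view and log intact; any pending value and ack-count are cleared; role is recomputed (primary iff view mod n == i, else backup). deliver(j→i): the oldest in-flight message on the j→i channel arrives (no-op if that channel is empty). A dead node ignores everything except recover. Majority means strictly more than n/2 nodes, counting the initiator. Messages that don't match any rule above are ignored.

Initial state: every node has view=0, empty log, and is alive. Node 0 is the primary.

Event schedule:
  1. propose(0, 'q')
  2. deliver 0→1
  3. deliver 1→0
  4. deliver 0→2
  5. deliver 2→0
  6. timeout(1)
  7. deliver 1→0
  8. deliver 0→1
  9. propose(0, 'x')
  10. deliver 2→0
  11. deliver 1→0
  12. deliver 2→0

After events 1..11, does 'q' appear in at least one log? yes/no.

e1 propose(0,'q'): ·
e2 deliver 0→1: 1[back,v=0,q]
e3 deliver 1→0: 0[prim,v=0,q]
e4 deliver 0→2: 2[back,v=0,q]
e5 deliver 2→0: ·
e6 timeout(1): 1[prim,v=1,q]
e7 deliver 1→0: 0[back,v=1,q]
e8 deliver 0→1: ·
e9 propose(0,'x'): ·
e10 deliver 2→0: ·
e11 deliver 1→0: ·

yes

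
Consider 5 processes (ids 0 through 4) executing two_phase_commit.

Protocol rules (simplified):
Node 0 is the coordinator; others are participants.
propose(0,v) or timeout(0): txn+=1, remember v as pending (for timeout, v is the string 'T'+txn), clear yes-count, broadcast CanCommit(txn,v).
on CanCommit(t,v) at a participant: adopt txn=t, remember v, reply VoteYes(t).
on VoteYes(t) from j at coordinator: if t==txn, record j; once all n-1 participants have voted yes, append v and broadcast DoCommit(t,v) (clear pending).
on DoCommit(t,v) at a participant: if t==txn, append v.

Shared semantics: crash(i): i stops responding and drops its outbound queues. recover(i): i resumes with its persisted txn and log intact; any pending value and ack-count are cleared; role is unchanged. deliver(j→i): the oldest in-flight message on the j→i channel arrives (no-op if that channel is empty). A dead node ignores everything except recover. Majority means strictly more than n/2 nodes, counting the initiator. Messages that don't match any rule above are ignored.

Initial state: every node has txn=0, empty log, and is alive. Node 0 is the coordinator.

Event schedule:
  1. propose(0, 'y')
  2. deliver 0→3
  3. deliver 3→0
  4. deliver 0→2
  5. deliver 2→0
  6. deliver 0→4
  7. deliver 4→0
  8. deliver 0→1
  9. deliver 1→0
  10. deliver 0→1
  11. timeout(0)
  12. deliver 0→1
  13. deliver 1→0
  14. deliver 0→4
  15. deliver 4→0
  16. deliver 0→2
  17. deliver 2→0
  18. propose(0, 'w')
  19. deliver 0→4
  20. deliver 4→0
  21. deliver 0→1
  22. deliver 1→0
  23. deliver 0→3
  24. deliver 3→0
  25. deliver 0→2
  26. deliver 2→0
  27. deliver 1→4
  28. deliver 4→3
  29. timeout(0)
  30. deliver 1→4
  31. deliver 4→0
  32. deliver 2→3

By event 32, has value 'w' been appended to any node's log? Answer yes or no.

1. propose(0,'y'):  <0:coor t1 ->
2. deliver 0→3:  <3:part t1 ->
3. deliver 3→0:  nop
4. deliver 0→2:  <2:part t1 ->
5. deliver 2→0:  nop
6. deliver 0→4:  <4:part t1 ->
7. deliver 4→0:  nop
8. deliver 0→1:  <1:part t1 ->
9. deliver 1→0:  <0:coor t1 y>
10. deliver 0→1:  <1:part t1 y>
11. timeout(0):  <0:coor t2 y>
12. deliver 0→1:  <1:part t2 y>
13. deliver 1→0:  nop
14. deliver 0→4:  <4:part t1 y>
15. deliver 4→0:  nop
16. deliver 0→2:  <2:part t1 y>
17. deliver 2→0:  nop
18. propose(0,'w'):  <0:coor t3 y>
19. deliver 0→4:  <4:part t2 y>
20. deliver 4→0:  nop
21. deliver 0→1:  <1:part t3 y>
22. deliver 1→0:  nop
23. deliver 0→3:  <3:part t1 y>
24. deliver 3→0:  nop
25. deliver 0→2:  <2:part t2 y>
26. deliver 2→0:  nop
27. deliver 1→4:  nop
28. deliver 4→3:  nop
29. timeout(0):  <0:coor t4 y>
30. deliver 1→4:  nop
31. deliver 4→0:  nop
32. deliver 2→3:  nop

no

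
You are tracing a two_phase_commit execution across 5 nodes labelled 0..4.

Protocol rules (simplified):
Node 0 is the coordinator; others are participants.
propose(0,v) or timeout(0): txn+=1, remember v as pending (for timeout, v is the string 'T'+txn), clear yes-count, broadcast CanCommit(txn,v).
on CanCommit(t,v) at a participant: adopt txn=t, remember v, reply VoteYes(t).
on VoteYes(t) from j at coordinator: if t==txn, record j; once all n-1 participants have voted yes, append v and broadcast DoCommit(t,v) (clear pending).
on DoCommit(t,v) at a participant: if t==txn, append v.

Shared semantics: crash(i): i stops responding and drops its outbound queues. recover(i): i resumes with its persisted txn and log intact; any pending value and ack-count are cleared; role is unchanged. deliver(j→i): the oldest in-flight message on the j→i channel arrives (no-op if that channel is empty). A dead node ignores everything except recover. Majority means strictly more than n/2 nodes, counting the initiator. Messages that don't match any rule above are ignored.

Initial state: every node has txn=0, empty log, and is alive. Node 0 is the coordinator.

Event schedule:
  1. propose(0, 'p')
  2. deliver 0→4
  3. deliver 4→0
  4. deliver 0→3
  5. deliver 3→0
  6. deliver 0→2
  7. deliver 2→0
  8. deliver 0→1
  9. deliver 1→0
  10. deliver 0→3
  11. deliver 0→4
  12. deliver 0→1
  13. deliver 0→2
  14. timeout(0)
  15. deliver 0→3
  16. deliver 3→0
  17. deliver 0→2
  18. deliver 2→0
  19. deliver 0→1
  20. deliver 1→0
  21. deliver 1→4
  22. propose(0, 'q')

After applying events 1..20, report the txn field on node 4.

1

step 1 propose(0,'p'): 0={coor,t=1,log=-}
step 2 deliver 0→4: 4={part,t=1,log=-}
step 3 deliver 4→0: —
step 4 deliver 0→3: 3={part,t=1,log=-}
step 5 deliver 3→0: —
step 6 deliver 0→2: 2={part,t=1,log=-}
step 7 deliver 2→0: —
step 8 deliver 0→1: 1={part,t=1,log=-}
step 9 deliver 1→0: 0={coor,t=1,log=p}
step 10 deliver 0→3: 3={part,t=1,log=p}
step 11 deliver 0→4: 4={part,t=1,log=p}
step 12 deliver 0→1: 1={part,t=1,log=p}
step 13 deliver 0→2: 2={part,t=1,log=p}
step 14 timeout(0): 0={coor,t=2,log=p}
step 15 deliver 0→3: 3={part,t=2,log=p}
step 16 deliver 3→0: —
step 17 deliver 0→2: 2={part,t=2,log=p}
step 18 deliver 2→0: —
step 19 deliver 0→1: 1={part,t=2,log=p}
step 20 deliver 1→0: —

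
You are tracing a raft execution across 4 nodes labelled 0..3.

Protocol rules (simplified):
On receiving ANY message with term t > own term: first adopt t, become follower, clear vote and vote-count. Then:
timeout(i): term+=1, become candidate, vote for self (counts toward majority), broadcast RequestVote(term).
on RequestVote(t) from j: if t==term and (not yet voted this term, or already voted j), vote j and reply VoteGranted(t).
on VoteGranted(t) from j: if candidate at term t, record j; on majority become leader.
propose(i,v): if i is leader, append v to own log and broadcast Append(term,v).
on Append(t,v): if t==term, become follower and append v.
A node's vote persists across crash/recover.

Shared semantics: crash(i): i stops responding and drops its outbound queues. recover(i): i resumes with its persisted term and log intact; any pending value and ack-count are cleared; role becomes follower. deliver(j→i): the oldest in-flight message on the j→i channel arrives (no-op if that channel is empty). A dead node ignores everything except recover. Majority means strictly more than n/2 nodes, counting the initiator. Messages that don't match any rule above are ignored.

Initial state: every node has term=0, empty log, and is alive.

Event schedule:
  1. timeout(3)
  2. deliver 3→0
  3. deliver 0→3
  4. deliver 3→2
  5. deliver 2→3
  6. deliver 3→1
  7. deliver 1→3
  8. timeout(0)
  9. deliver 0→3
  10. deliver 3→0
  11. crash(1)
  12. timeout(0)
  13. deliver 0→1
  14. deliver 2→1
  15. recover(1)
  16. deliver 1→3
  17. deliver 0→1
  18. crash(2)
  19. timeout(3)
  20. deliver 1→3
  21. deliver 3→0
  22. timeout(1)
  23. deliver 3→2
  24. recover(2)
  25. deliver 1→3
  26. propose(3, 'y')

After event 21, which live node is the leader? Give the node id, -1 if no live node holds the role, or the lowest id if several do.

after 1 — timeout(3): n3:cand/t1/[-]
after 2 — deliver 3→0: n0:foll/t1/[-]
after 3 — deliver 0→3: ·
after 4 — deliver 3→2: n2:foll/t1/[-]
after 5 — deliver 2→3: n3:lead/t1/[-]
after 6 — deliver 3→1: n1:foll/t1/[-]
after 7 — deliver 1→3: ·
after 8 — timeout(0): n0:cand/t2/[-]
after 9 — deliver 0→3: n3:foll/t2/[-]
after 10 — deliver 3→0: ·
after 11 — crash(1): n1:✗foll/t1/[-]
after 12 — timeout(0): n0:cand/t3/[-]
after 13 — deliver 0→1: ·
after 14 — deliver 2→1: ·
after 15 — recover(1): n1:foll/t1/[-]
after 16 — deliver 1→3: ·
after 17 — deliver 0→1: n1:foll/t2/[-]
after 18 — crash(2): n2:✗foll/t1/[-]
after 19 — timeout(3): n3:cand/t3/[-]
after 20 — deliver 1→3: ·
after 21 — deliver 3→0: ·

-1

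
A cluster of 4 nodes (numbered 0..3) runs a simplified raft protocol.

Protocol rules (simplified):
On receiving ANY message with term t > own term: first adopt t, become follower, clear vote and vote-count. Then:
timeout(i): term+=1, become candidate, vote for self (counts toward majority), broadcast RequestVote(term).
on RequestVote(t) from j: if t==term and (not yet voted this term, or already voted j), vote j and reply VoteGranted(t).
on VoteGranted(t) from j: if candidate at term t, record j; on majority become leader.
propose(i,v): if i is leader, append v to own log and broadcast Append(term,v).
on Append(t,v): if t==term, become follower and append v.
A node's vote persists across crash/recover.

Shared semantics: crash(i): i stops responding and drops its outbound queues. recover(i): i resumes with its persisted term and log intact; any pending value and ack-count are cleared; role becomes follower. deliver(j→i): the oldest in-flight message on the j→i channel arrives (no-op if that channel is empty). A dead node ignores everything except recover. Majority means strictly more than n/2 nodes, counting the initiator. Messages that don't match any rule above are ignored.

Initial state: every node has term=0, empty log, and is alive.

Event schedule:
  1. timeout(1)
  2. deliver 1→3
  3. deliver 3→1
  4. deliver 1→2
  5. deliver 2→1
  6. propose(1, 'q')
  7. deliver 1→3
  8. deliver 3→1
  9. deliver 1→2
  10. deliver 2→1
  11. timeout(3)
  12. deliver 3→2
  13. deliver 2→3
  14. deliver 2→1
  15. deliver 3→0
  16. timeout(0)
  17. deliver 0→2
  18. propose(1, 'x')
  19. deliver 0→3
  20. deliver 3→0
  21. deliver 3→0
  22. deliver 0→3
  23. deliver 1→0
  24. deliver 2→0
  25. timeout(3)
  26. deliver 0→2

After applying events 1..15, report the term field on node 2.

after 1 — timeout(1): n1:cand/t1/[-]
after 2 — deliver 1→3: n3:foll/t1/[-]
after 3 — deliver 3→1: ·
after 4 — deliver 1→2: n2:foll/t1/[-]
after 5 — deliver 2→1: n1:lead/t1/[-]
after 6 — propose(1,'q'): n1:lead/t1/[q]
after 7 — deliver 1→3: n3:foll/t1/[q]
after 8 — deliver 3→1: ·
after 9 — deliver 1→2: n2:foll/t1/[q]
after 10 — deliver 2→1: ·
after 11 — timeout(3): n3:cand/t2/[q]
after 12 — deliver 3→2: n2:foll/t2/[q]
after 13 — deliver 2→3: ·
after 14 — deliver 2→1: ·
after 15 — deliver 3→0: n0:foll/t2/[-]

2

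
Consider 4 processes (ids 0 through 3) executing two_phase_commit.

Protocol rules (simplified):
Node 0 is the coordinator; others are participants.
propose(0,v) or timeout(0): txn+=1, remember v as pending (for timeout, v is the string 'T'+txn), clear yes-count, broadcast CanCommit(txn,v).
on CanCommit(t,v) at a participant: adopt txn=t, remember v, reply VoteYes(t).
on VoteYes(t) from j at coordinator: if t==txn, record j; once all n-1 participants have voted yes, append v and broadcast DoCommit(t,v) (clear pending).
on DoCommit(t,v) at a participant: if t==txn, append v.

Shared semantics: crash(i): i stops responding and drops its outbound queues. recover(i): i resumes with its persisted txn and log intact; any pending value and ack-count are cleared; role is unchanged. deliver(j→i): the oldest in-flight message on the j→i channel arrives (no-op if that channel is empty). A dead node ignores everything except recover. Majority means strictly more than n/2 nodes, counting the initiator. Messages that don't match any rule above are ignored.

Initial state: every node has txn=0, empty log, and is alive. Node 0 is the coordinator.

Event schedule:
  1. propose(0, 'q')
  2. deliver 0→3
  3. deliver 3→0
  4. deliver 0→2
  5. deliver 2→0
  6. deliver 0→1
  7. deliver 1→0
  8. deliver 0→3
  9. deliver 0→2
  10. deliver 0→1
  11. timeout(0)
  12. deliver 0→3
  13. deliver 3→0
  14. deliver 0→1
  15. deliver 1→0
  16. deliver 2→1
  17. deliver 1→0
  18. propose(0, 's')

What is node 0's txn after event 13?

after 1 — propose(0,'q'): n0:coor/t1/[-]
after 2 — deliver 0→3: n3:part/t1/[-]
after 3 — deliver 3→0: ·
after 4 — deliver 0→2: n2:part/t1/[-]
after 5 — deliver 2→0: ·
after 6 — deliver 0→1: n1:part/t1/[-]
after 7 — deliver 1→0: n0:coor/t1/[q]
after 8 — deliver 0→3: n3:part/t1/[q]
after 9 — deliver 0→2: n2:part/t1/[q]
after 10 — deliver 0→1: n1:part/t1/[q]
after 11 — timeout(0): n0:coor/t2/[q]
after 12 — deliver 0→3: n3:part/t2/[q]
after 13 — deliver 3→0: ·

2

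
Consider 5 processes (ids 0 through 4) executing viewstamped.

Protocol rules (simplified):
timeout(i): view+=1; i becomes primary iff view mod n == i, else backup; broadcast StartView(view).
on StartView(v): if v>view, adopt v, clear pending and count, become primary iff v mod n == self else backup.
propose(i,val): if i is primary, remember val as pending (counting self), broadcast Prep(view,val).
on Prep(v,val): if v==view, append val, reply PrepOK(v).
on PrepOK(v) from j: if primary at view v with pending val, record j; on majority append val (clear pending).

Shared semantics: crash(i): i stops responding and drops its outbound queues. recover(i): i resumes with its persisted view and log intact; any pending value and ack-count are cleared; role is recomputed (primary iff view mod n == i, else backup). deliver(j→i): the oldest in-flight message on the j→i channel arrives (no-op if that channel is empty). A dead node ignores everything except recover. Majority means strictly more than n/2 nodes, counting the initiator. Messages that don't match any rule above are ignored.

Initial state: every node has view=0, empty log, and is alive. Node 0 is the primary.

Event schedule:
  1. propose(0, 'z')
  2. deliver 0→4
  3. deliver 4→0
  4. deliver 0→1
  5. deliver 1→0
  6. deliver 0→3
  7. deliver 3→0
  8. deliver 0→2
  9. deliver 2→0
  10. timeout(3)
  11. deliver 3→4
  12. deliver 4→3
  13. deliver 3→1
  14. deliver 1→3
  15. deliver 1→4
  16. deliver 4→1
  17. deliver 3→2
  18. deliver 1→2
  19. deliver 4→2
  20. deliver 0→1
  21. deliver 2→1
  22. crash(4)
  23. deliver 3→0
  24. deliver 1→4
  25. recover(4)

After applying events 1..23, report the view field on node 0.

1

1. propose(0,'z'):  nop
2. deliver 0→4:  <4:back v0 z>
3. deliver 4→0:  nop
4. deliver 0→1:  <1:back v0 z>
5. deliver 1→0:  <0:prim v0 z>
6. deliver 0→3:  <3:back v0 z>
7. deliver 3→0:  nop
8. deliver 0→2:  <2:back v0 z>
9. deliver 2→0:  nop
10. timeout(3):  <3:back v1 z>
11. deliver 3→4:  <4:back v1 z>
12. deliver 4→3:  nop
13. deliver 3→1:  <1:prim v1 z>
14. deliver 1→3:  nop
15. deliver 1→4:  nop
16. deliver 4→1:  nop
17. deliver 3→2:  <2:back v1 z>
18. deliver 1→2:  nop
19. deliver 4→2:  nop
20. deliver 0→1:  nop
21. deliver 2→1:  nop
22. crash(4):  <4:✗back v1 z>
23. deliver 3→0:  <0:back v1 z>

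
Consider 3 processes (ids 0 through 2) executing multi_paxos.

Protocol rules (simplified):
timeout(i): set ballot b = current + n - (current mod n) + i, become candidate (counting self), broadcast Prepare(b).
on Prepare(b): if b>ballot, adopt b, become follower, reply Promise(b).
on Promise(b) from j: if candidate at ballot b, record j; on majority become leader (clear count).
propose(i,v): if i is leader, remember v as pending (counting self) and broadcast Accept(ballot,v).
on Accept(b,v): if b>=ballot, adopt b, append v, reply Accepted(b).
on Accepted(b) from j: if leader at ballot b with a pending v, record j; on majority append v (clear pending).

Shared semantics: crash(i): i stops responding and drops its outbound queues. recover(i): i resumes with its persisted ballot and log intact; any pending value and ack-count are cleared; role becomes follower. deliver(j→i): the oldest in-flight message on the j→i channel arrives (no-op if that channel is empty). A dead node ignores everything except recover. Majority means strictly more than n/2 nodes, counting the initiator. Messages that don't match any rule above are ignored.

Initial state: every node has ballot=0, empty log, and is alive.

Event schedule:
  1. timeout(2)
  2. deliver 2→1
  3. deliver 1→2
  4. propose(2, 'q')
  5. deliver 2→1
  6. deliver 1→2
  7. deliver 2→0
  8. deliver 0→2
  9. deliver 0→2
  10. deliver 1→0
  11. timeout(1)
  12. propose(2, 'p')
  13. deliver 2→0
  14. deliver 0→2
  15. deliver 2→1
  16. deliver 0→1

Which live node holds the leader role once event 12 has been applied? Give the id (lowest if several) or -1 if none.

1. timeout(2):  <2:cand b5 ->
2. deliver 2→1:  <1:foll b5 ->
3. deliver 1→2:  <2:lead b5 ->
4. propose(2,'q'):  nop
5. deliver 2→1:  <1:foll b5 q>
6. deliver 1→2:  <2:lead b5 q>
7. deliver 2→0:  <0:foll b5 ->
8. deliver 0→2:  nop
9. deliver 0→2:  nop
10. deliver 1→0:  nop
11. timeout(1):  <1:cand b7 q>
12. propose(2,'p'):  nop

2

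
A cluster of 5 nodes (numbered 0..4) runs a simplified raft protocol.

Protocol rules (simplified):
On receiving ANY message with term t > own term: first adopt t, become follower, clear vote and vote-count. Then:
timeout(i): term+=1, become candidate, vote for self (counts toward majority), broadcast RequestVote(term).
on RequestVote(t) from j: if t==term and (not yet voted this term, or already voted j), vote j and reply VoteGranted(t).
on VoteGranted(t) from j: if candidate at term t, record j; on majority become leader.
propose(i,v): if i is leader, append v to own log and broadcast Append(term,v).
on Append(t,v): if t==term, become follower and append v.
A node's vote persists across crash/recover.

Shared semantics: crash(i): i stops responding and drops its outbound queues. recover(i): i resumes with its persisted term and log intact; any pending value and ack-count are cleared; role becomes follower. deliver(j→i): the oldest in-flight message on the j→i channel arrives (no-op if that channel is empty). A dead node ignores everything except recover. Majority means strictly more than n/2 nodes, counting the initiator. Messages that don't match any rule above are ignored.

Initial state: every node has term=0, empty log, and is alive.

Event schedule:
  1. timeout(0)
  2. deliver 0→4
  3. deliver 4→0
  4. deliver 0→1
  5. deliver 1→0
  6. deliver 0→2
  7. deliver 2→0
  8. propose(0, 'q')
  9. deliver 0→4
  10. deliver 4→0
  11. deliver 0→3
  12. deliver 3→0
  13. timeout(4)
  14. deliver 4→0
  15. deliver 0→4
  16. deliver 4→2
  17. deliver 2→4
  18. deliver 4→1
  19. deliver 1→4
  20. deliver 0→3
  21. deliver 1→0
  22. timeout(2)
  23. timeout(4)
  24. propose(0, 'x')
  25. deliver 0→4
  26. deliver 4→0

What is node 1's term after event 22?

2

e1 timeout(0): 0[cand,t=1,-]
e2 deliver 0→4: 4[foll,t=1,-]
e3 deliver 4→0: ·
e4 deliver 0→1: 1[foll,t=1,-]
e5 deliver 1→0: 0[lead,t=1,-]
e6 deliver 0→2: 2[foll,t=1,-]
e7 deliver 2→0: ·
e8 propose(0,'q'): 0[lead,t=1,q]
e9 deliver 0→4: 4[foll,t=1,q]
e10 deliver 4→0: ·
e11 deliver 0→3: 3[foll,t=1,-]
e12 deliver 3→0: ·
e13 timeout(4): 4[cand,t=2,q]
e14 deliver 4→0: 0[foll,t=2,q]
e15 deliver 0→4: ·
e16 deliver 4→2: 2[foll,t=2,-]
e17 deliver 2→4: 4[lead,t=2,q]
e18 deliver 4→1: 1[foll,t=2,-]
e19 deliver 1→4: ·
e20 deliver 0→3: 3[foll,t=1,q]
e21 deliver 1→0: ·
e22 timeout(2): 2[cand,t=3,-]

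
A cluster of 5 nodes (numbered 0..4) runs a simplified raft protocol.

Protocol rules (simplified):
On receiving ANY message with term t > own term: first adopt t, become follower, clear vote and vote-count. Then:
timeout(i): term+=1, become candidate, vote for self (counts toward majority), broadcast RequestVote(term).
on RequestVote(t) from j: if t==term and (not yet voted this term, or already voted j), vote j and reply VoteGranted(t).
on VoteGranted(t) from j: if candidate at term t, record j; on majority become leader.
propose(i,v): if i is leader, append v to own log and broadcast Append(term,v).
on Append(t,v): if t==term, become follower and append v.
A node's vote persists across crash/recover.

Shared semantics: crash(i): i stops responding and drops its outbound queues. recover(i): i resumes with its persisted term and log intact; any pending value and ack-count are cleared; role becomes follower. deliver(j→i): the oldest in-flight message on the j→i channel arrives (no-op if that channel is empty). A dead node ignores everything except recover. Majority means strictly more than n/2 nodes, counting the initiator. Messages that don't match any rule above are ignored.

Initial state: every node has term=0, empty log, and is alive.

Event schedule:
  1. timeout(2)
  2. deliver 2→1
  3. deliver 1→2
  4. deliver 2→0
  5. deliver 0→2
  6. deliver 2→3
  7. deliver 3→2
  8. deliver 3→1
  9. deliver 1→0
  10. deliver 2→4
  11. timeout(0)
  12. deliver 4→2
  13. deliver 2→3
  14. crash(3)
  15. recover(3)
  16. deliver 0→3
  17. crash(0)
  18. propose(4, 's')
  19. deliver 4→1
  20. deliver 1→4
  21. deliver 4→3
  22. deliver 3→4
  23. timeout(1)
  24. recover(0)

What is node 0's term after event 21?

[1] timeout(2) → N2(cand t1 [-])
[2] deliver 2→1 → N1(foll t1 [-])
[3] deliver 1→2 → ∅
[4] deliver 2→0 → N0(foll t1 [-])
[5] deliver 0→2 → N2(lead t1 [-])
[6] deliver 2→3 → N3(foll t1 [-])
[7] deliver 3→2 → ∅
[8] deliver 3→1 → ∅
[9] deliver 1→0 → ∅
[10] deliver 2→4 → N4(foll t1 [-])
[11] timeout(0) → N0(cand t2 [-])
[12] deliver 4→2 → ∅
[13] deliver 2→3 → ∅
[14] crash(3) → N3(✗foll t1 [-])
[15] recover(3) → N3(foll t1 [-])
[16] deliver 0→3 → N3(foll t2 [-])
[17] crash(0) → N0(✗cand t2 [-])
[18] propose(4,'s') → ∅
[19] deliver 4→1 → ∅
[20] deliver 1→4 → ∅
[21] deliver 4→3 → ∅

2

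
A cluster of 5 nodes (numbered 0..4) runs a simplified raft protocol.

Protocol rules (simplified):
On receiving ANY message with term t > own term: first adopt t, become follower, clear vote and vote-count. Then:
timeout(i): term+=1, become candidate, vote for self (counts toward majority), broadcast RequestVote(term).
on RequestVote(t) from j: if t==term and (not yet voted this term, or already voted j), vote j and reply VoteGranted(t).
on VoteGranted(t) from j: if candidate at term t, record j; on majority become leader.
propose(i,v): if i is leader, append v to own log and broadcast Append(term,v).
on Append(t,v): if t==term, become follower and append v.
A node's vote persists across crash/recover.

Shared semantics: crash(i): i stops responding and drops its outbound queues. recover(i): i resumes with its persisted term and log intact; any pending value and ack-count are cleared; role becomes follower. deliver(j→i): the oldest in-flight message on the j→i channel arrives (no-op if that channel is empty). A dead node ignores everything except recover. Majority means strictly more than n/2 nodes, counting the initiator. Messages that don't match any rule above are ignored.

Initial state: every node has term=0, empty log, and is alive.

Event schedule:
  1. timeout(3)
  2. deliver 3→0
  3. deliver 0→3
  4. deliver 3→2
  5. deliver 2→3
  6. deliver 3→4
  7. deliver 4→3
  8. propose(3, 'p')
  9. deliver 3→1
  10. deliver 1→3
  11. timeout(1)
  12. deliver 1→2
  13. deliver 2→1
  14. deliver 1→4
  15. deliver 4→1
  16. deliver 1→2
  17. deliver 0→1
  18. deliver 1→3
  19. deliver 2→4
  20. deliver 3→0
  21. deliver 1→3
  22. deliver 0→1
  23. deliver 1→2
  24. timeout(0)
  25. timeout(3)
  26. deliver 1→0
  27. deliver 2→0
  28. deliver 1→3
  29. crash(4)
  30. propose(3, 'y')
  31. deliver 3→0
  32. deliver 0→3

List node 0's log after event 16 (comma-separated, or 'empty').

after 1 — timeout(3): n3:cand/t1/[-]
after 2 — deliver 3→0: n0:foll/t1/[-]
after 3 — deliver 0→3: ·
after 4 — deliver 3→2: n2:foll/t1/[-]
after 5 — deliver 2→3: n3:lead/t1/[-]
after 6 — deliver 3→4: n4:foll/t1/[-]
after 7 — deliver 4→3: ·
after 8 — propose(3,'p'): n3:lead/t1/[p]
after 9 — deliver 3→1: n1:foll/t1/[-]
after 10 — deliver 1→3: ·
after 11 — timeout(1): n1:cand/t2/[-]
after 12 — deliver 1→2: n2:foll/t2/[-]
after 13 — deliver 2→1: ·
after 14 — deliver 1→4: n4:foll/t2/[-]
after 15 — deliver 4→1: n1:lead/t2/[-]
after 16 — deliver 1→2: ·

empty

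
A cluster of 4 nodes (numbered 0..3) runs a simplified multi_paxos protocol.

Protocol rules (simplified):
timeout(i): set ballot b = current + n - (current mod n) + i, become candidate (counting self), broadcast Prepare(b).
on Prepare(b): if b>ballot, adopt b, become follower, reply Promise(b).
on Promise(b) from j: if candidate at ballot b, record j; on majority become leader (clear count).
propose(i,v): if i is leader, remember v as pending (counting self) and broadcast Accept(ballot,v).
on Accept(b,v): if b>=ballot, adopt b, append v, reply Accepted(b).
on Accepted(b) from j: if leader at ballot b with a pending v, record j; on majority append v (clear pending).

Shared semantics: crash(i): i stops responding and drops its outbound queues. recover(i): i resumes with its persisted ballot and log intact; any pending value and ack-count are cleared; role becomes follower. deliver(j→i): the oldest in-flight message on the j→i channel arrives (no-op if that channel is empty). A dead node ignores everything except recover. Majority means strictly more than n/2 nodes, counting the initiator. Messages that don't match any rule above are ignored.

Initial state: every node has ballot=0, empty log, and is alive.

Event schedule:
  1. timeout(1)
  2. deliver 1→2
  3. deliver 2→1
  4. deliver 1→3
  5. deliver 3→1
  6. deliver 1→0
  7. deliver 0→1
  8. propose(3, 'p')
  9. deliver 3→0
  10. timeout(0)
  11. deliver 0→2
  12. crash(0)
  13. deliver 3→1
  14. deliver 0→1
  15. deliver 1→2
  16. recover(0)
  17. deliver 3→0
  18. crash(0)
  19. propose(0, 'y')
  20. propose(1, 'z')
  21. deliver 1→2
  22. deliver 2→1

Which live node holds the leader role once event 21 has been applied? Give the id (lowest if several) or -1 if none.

1

after 1 — timeout(1): n1:cand/b5/[-]
after 2 — deliver 1→2: n2:foll/b5/[-]
after 3 — deliver 2→1: ·
after 4 — deliver 1→3: n3:foll/b5/[-]
after 5 — deliver 3→1: n1:lead/b5/[-]
after 6 — deliver 1→0: n0:foll/b5/[-]
after 7 — deliver 0→1: ·
after 8 — propose(3,'p'): ·
after 9 — deliver 3→0: ·
after 10 — timeout(0): n0:cand/b8/[-]
after 11 — deliver 0→2: n2:foll/b8/[-]
after 12 — crash(0): n0:✗cand/b8/[-]
after 13 — deliver 3→1: ·
after 14 — deliver 0→1: ·
after 15 — deliver 1→2: ·
after 16 — recover(0): n0:foll/b8/[-]
after 17 — deliver 3→0: ·
after 18 — crash(0): n0:✗foll/b8/[-]
after 19 — propose(0,'y'): ·
after 20 — propose(1,'z'): ·
after 21 — deliver 1→2: ·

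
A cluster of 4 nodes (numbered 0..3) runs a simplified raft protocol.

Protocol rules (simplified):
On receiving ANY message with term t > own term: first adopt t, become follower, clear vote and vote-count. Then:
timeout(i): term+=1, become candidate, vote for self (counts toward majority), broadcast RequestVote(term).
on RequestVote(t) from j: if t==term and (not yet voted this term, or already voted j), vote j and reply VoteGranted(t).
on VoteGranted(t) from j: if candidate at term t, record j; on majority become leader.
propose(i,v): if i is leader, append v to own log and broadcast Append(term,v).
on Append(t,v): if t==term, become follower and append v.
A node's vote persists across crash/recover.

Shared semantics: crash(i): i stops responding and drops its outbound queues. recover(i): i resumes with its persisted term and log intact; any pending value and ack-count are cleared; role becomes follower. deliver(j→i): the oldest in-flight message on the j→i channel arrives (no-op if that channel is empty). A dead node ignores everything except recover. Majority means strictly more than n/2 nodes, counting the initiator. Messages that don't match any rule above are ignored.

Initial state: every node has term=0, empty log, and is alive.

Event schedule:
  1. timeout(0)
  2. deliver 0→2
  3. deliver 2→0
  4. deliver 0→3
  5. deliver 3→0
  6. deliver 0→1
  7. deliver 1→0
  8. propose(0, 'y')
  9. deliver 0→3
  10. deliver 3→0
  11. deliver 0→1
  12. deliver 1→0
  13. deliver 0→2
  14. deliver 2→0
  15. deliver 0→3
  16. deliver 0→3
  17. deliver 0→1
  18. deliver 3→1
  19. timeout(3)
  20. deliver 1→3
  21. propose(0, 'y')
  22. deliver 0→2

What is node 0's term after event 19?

after 1 — timeout(0): n0:cand/t1/[-]
after 2 — deliver 0→2: n2:foll/t1/[-]
after 3 — deliver 2→0: ·
after 4 — deliver 0→3: n3:foll/t1/[-]
after 5 — deliver 3→0: n0:lead/t1/[-]
after 6 — deliver 0→1: n1:foll/t1/[-]
after 7 — deliver 1→0: ·
after 8 — propose(0,'y'): n0:lead/t1/[y]
after 9 — deliver 0→3: n3:foll/t1/[y]
after 10 — deliver 3→0: ·
after 11 — deliver 0→1: n1:foll/t1/[y]
after 12 — deliver 1→0: ·
after 13 — deliver 0→2: n2:foll/t1/[y]
after 14 — deliver 2→0: ·
after 15 — deliver 0→3: ·
after 16 — deliver 0→3: ·
after 17 — deliver 0→1: ·
after 18 — deliver 3→1: ·
after 19 — timeout(3): n3:cand/t2/[y]

1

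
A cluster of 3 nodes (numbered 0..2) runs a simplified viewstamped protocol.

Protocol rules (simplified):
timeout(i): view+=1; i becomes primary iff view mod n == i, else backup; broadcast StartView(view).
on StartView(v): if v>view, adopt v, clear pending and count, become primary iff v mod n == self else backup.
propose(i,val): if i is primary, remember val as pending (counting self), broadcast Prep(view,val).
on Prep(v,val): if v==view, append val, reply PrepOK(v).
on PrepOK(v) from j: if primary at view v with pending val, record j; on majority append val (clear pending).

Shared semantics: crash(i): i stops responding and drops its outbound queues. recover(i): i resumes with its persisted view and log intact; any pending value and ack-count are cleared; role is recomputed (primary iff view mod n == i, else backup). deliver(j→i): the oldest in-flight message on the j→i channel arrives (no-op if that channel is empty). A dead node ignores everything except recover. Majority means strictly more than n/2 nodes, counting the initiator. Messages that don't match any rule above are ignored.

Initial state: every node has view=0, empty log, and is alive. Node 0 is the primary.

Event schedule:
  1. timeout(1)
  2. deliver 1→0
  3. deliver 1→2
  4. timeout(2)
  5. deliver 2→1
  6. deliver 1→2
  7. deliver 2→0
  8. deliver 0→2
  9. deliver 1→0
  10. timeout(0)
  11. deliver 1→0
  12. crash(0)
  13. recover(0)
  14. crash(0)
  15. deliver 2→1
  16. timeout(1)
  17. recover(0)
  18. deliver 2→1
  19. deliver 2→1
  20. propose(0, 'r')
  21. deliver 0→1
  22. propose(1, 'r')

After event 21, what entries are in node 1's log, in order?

r

after 1 — timeout(1): n1:prim/v1/[-]
after 2 — deliver 1→0: n0:back/v1/[-]
after 3 — deliver 1→2: n2:back/v1/[-]
after 4 — timeout(2): n2:prim/v2/[-]
after 5 — deliver 2→1: n1:back/v2/[-]
after 6 — deliver 1→2: ·
after 7 — deliver 2→0: n0:back/v2/[-]
after 8 — deliver 0→2: ·
after 9 — deliver 1→0: ·
after 10 — timeout(0): n0:prim/v3/[-]
after 11 — deliver 1→0: ·
after 12 — crash(0): n0:✗prim/v3/[-]
after 13 — recover(0): n0:prim/v3/[-]
after 14 — crash(0): n0:✗prim/v3/[-]
after 15 — deliver 2→1: ·
after 16 — timeout(1): n1:back/v3/[-]
after 17 — recover(0): n0:prim/v3/[-]
after 18 — deliver 2→1: ·
after 19 — deliver 2→1: ·
after 20 — propose(0,'r'): ·
after 21 — deliver 0→1: n1:back/v3/[r]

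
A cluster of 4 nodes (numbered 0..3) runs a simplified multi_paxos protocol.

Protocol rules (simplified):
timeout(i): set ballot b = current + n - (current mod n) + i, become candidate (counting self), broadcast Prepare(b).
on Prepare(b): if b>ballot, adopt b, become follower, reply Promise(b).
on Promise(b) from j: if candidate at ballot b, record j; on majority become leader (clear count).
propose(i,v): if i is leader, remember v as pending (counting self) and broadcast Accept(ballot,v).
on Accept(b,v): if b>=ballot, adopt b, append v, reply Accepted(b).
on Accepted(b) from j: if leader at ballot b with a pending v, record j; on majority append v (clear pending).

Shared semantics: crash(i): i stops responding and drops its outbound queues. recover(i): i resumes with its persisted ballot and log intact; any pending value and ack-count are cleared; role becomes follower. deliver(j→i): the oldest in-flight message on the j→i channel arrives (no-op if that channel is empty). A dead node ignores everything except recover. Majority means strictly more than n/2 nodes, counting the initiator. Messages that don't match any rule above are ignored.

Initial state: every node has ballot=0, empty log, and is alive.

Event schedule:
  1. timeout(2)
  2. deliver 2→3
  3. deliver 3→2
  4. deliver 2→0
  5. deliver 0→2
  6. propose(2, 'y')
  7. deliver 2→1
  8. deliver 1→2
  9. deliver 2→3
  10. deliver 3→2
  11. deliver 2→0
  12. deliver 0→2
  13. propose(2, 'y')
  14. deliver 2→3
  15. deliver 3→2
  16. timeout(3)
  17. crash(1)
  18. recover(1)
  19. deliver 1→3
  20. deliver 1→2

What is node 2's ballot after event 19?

6

e1 timeout(2): 2[cand,b=6,-]
e2 deliver 2→3: 3[foll,b=6,-]
e3 deliver 3→2: ·
e4 deliver 2→0: 0[foll,b=6,-]
e5 deliver 0→2: 2[lead,b=6,-]
e6 propose(2,'y'): ·
e7 deliver 2→1: 1[foll,b=6,-]
e8 deliver 1→2: ·
e9 deliver 2→3: 3[foll,b=6,y]
e10 deliver 3→2: ·
e11 deliver 2→0: 0[foll,b=6,y]
e12 deliver 0→2: 2[lead,b=6,y]
e13 propose(2,'y'): ·
e14 deliver 2→3: 3[foll,b=6,y,y]
e15 deliver 3→2: ·
e16 timeout(3): 3[cand,b=11,y,y]
e17 crash(1): 1[✗foll,b=6,-]
e18 recover(1): 1[foll,b=6,-]
e19 deliver 1→3: ·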